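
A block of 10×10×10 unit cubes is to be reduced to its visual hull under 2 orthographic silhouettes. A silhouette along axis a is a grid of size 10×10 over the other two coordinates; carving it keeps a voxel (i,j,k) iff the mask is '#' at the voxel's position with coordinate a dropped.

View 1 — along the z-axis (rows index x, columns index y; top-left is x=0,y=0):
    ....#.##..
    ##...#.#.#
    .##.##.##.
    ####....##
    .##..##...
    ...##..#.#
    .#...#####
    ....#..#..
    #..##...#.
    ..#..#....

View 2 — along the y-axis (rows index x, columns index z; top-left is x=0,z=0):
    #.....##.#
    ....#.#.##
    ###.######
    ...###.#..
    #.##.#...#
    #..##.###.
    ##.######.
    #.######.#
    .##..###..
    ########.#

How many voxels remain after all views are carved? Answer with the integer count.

full grid |V| = 1000
after view 1 [z-axis, 42 of 100 cells solid] → remaining = 420
after view 2 [y-axis, 62 of 100 cells solid] → remaining = 256

|visual hull| = 256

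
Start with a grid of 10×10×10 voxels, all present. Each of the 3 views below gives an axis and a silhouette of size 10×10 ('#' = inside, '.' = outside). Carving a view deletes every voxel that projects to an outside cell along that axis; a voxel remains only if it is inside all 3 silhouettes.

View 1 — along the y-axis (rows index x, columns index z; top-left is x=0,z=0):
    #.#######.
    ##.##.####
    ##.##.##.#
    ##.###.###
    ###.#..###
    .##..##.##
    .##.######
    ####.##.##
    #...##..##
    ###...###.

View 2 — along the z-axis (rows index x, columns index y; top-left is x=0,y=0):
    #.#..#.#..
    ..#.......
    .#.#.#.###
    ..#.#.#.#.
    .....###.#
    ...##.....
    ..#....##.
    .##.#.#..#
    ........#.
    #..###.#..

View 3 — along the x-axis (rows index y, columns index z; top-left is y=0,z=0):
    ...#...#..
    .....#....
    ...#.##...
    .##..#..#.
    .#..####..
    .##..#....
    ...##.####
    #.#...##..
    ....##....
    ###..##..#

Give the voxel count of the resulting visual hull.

voxel count = 95

full grid |V| = 1000
after view 1 [y-axis, 71 of 100 cells solid] → remaining = 710
after view 2 [z-axis, 35 of 100 cells solid] → remaining = 253
after view 3 [x-axis, 36 of 100 cells solid] → remaining = 95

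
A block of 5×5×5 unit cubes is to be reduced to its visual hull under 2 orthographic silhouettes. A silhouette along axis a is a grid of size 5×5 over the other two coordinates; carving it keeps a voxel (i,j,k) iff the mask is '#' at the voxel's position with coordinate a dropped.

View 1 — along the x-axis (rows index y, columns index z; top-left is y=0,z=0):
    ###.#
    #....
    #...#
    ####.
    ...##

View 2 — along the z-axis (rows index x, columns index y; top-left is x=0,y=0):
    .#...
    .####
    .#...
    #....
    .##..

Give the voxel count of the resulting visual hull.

18 voxels

before carving: 125 voxels (5×5×5)
[1] x-view keeps 13 columns → grid now 65
[2] z-view keeps 9 columns → grid now 18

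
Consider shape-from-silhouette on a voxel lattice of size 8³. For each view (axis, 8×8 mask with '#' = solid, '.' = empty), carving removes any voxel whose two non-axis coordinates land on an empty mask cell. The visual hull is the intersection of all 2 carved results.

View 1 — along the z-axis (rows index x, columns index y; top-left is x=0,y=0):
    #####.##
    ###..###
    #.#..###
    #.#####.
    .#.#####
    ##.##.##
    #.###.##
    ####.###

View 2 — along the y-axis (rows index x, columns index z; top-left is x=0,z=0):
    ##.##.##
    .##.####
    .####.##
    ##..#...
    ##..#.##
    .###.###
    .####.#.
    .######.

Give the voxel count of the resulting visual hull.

initial block: 8^3 = 512
step 1: project along z, AND mask (49/64) → |grid| = 392
step 2: project along y, AND mask (43/64) → |grid| = 264

264 voxels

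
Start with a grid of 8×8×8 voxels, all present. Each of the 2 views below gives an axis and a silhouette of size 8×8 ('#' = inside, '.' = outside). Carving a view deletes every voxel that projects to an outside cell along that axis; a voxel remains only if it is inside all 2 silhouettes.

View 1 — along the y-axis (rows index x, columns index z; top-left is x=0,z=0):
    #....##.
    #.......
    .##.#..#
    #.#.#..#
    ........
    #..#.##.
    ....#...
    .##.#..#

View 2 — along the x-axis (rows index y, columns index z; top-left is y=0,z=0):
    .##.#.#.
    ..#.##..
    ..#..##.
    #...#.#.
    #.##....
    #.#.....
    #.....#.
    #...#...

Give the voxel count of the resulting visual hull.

initial block: 8^3 = 512
  1. axis=1 (XZ plane), |mask|=21  ⇒  voxels=168
  2. axis=0 (YZ plane), |mask|=22  ⇒  voxels=66

voxel count = 66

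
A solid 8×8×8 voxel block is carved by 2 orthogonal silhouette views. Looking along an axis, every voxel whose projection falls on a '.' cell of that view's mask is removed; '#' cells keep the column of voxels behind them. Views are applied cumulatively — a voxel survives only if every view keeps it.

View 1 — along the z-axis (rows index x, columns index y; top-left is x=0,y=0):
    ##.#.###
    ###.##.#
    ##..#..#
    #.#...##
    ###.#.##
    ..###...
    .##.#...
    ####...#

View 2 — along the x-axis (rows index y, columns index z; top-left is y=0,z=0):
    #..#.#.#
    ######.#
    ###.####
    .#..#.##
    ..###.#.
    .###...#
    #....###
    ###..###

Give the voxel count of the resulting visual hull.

196 voxels

full grid |V| = 512
carve view 1 (along z, XY-mask fill 37/64): 296 voxels remain
carve view 2 (along x, YZ-mask fill 40/64): 196 voxels remain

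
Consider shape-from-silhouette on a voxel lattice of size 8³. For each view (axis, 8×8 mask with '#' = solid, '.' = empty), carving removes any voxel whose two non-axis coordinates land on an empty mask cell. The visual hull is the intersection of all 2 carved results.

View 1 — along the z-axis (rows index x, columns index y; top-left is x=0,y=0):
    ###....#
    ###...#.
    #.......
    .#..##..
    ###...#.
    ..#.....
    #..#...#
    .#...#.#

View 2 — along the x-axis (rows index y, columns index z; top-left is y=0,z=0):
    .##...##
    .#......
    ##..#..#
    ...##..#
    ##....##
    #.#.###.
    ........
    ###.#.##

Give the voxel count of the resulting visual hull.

full grid |V| = 512
step 1: project along z, AND mask (23/64) → |grid| = 184
step 2: project along x, AND mask (27/64) → |grid| = 76

voxel count = 76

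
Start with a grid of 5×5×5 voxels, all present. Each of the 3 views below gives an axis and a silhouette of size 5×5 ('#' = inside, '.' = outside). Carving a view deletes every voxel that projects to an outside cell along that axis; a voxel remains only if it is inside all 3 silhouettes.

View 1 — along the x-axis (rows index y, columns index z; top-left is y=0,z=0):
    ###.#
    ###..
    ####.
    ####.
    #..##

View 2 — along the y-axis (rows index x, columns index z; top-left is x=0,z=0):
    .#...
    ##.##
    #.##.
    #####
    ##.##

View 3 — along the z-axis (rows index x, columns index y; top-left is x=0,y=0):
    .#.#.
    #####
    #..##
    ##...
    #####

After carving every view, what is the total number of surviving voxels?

initial block: 5^3 = 125
[1] x-view keeps 18 columns → grid now 90
[2] y-view keeps 17 columns → grid now 62
[3] z-view keeps 17 columns → grid now 44

voxel count = 44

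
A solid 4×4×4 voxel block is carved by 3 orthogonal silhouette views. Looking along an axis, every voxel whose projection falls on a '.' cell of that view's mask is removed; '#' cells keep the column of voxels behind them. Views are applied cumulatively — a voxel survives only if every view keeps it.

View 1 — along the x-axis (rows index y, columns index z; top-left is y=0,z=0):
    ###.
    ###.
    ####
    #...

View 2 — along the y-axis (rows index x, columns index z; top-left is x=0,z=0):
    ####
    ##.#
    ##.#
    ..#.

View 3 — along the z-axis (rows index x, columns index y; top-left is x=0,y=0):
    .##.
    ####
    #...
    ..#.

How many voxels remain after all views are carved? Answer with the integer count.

|visual hull| = 18

full grid |V| = 64
[1] x-view keeps 11 columns → grid now 44
[2] y-view keeps 11 columns → grid now 30
[3] z-view keeps 8 columns → grid now 18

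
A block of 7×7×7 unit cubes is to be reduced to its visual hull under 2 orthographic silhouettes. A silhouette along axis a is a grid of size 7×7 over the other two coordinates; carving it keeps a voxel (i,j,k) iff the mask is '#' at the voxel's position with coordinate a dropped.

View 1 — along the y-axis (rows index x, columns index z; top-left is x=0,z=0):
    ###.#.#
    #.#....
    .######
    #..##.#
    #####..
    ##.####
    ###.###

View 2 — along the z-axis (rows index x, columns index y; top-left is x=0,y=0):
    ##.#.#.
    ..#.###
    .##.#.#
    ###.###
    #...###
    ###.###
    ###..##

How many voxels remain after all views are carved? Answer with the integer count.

start: 7×7×7 = 343 voxels
step 1: project along y, AND mask (34/49) → |grid| = 238
step 2: project along z, AND mask (33/49) → |grid| = 162

remaining voxels: 162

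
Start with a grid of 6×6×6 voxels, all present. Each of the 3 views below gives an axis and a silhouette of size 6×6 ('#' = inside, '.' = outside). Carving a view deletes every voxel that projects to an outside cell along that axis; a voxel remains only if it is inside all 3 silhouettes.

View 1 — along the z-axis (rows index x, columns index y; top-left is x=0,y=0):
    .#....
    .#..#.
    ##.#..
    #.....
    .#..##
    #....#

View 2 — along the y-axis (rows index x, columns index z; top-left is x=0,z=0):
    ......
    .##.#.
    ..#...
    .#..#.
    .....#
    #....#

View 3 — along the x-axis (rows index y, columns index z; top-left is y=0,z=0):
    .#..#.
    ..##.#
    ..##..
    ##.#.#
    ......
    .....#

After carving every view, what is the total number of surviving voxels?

before carving: 216 voxels (6×6×6)
after view 1 [z-axis, 12 of 36 cells solid] → remaining = 72
after view 2 [y-axis, 9 of 36 cells solid] → remaining = 18
after view 3 [x-axis, 12 of 36 cells solid] → remaining = 7

7 voxels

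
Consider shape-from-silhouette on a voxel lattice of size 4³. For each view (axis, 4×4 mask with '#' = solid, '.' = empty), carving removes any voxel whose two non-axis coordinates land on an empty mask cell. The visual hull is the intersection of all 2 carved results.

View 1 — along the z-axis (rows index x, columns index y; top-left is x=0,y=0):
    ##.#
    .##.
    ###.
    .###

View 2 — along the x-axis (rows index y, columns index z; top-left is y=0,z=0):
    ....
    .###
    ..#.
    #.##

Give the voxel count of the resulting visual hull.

remaining voxels: 21

initial block: 4^3 = 64
V1 z: intersect with XY mask (11 set) -- 44 left
V2 x: intersect with YZ mask (7 set) -- 21 left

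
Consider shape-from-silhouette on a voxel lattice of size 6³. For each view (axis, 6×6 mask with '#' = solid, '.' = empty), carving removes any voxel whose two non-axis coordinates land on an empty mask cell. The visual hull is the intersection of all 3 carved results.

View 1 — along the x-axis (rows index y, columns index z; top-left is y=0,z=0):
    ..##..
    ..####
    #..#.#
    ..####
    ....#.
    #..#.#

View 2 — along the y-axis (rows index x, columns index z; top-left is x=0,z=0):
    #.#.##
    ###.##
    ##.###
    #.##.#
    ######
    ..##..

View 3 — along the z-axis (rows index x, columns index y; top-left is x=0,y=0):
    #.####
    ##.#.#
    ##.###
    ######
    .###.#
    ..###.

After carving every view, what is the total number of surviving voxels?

|visual hull| = 60

full grid |V| = 216
carve view 1 (along x, YZ-mask fill 17/36): 102 voxels remain
carve view 2 (along y, XZ-mask fill 26/36): 77 voxels remain
carve view 3 (along z, XY-mask fill 27/36): 60 voxels remain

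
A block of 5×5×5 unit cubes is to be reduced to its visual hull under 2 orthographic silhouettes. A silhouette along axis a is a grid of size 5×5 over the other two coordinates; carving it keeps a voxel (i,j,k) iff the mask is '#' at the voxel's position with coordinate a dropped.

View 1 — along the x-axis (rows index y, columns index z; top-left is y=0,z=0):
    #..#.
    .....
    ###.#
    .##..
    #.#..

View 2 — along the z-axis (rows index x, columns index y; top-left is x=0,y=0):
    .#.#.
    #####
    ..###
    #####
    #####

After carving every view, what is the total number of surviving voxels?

initial block: 5^3 = 125
V1 x: intersect with YZ mask (10 set) -- 50 left
V2 z: intersect with XY mask (20 set) -- 40 left

40 voxels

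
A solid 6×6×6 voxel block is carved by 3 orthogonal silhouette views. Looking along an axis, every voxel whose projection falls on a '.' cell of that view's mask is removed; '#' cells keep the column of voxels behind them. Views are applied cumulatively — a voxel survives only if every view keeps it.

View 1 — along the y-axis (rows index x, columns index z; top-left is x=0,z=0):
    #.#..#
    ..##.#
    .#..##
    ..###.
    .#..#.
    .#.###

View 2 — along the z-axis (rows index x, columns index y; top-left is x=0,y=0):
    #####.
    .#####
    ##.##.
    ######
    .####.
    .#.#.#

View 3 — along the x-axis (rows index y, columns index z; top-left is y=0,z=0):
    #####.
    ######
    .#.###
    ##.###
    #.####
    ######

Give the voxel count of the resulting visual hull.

full grid |V| = 216
carve view 1 (along y, XZ-mask fill 18/36): 108 voxels remain
carve view 2 (along z, XY-mask fill 27/36): 80 voxels remain
carve view 3 (along x, YZ-mask fill 31/36): 69 voxels remain

voxel count = 69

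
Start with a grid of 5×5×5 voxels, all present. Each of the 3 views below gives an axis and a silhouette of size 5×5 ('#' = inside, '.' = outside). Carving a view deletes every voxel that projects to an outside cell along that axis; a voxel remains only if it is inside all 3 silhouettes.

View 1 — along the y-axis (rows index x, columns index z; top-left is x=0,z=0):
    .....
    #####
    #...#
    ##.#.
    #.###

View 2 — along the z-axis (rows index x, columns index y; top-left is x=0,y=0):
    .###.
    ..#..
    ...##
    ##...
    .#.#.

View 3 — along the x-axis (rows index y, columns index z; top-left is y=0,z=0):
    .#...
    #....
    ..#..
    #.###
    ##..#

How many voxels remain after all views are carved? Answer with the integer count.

full grid |V| = 125
carve view 1 (along y, XZ-mask fill 14/25): 70 voxels remain
carve view 2 (along z, XY-mask fill 10/25): 23 voxels remain
carve view 3 (along x, YZ-mask fill 10/25): 12 voxels remain

12 voxels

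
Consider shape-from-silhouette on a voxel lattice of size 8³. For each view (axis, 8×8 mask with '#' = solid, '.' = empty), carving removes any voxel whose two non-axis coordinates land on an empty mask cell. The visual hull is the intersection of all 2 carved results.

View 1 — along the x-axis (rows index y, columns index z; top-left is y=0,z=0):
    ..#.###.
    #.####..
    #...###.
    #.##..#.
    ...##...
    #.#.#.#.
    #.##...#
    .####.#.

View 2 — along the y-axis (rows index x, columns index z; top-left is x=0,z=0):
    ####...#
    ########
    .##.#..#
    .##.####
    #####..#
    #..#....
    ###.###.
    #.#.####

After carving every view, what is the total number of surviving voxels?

|visual hull| = 172

before carving: 512 voxels (8×8×8)
V1 x: intersect with YZ mask (32 set) -- 256 left
V2 y: intersect with XZ mask (43 set) -- 172 left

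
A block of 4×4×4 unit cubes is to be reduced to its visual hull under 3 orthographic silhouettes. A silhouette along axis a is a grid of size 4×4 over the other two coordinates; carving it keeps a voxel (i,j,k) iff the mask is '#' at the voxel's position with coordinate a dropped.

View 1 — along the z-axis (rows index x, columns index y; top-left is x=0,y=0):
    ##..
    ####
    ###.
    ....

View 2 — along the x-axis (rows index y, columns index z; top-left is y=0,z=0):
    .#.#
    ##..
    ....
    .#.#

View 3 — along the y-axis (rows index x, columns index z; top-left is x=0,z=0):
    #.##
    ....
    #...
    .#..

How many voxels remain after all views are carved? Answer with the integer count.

remaining voxels: 3

before carving: 64 voxels (4×4×4)
V1 z: intersect with XY mask (9 set) -- 36 left
V2 x: intersect with YZ mask (6 set) -- 14 left
V3 y: intersect with XZ mask (5 set) -- 3 left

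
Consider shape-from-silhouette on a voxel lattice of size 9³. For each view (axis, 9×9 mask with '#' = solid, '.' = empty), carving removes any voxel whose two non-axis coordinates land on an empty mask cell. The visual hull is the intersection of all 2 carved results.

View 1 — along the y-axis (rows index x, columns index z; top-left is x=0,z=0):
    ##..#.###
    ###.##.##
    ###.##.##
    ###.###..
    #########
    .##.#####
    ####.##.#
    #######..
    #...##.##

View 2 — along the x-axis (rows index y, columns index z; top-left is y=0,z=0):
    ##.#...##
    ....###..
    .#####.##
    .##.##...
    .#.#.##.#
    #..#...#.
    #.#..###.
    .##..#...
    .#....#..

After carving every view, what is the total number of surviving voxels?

voxel count = 253

before carving: 729 voxels (9×9×9)
carve view 1 (along y, XZ-mask fill 61/81): 549 voxels remain
carve view 2 (along x, YZ-mask fill 37/81): 253 voxels remain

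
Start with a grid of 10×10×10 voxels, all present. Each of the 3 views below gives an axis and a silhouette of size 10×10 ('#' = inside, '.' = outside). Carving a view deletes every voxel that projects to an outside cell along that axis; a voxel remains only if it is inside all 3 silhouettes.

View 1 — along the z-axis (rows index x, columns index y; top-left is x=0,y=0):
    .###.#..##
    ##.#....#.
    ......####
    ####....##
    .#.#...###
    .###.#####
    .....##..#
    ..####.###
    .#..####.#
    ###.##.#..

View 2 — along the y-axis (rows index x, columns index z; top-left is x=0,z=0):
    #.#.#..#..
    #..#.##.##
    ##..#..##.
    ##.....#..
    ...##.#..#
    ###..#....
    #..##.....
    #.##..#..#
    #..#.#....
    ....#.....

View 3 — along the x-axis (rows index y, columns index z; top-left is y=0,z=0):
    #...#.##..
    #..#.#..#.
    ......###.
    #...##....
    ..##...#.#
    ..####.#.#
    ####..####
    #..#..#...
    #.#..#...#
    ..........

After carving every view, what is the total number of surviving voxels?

full grid |V| = 1000
  1. axis=2 (XY plane), |mask|=55  ⇒  voxels=550
  2. axis=1 (XZ plane), |mask|=38  ⇒  voxels=206
  3. axis=0 (YZ plane), |mask|=39  ⇒  voxels=80

80 voxels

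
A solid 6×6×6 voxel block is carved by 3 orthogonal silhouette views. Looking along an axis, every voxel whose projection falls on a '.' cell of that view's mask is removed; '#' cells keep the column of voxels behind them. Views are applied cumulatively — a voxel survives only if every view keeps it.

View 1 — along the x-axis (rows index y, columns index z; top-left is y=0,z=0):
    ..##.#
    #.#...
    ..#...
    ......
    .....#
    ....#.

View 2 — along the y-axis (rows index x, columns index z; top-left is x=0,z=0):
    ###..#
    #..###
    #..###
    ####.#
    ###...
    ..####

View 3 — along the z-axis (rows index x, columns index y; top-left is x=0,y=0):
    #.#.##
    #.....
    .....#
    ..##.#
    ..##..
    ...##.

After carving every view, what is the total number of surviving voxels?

initial block: 6^3 = 216
V1 x: intersect with YZ mask (8 set) -- 48 left
V2 y: intersect with XZ mask (24 set) -- 34 left
V3 z: intersect with XY mask (13 set) -- 10 left

remaining voxels: 10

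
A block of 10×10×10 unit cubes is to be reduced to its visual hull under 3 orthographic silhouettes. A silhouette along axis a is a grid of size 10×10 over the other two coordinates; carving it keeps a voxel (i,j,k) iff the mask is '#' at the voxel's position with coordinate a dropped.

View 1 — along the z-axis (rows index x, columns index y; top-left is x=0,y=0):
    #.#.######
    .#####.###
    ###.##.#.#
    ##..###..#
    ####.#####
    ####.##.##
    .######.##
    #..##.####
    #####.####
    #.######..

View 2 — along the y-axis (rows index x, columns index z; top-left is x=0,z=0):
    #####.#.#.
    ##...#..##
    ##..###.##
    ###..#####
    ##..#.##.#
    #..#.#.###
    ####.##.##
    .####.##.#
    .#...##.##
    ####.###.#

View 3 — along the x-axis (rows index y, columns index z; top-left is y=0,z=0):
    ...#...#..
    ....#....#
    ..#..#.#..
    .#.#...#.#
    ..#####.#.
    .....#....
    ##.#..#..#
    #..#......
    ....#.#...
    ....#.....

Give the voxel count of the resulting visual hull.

voxel count = 140

start: 10×10×10 = 1000 voxels
step 1: project along z, AND mask (77/100) → |grid| = 770
step 2: project along y, AND mask (67/100) → |grid| = 509
step 3: project along x, AND mask (28/100) → |grid| = 140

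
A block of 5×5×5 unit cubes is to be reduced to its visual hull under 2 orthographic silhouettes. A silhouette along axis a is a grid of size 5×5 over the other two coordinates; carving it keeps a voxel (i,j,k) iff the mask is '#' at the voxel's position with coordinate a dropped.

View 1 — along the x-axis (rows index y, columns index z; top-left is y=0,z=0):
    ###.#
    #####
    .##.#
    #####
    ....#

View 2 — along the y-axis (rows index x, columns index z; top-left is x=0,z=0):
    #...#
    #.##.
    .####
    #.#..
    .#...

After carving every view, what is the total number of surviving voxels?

|visual hull| = 43

before carving: 125 voxels (5×5×5)
V1 x: intersect with YZ mask (18 set) -- 90 left
V2 y: intersect with XZ mask (12 set) -- 43 left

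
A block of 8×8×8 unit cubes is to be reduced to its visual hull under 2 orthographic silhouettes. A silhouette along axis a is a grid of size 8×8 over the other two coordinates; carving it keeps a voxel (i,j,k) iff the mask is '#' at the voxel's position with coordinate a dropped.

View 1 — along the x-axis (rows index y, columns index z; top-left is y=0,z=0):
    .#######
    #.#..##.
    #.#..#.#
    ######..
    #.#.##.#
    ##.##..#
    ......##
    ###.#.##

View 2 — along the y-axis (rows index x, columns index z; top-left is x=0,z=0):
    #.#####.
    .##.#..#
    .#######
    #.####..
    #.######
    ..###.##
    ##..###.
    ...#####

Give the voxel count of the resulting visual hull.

remaining voxels: 214

before carving: 512 voxels (8×8×8)
step 1: project along x, AND mask (39/64) → |grid| = 312
step 2: project along y, AND mask (44/64) → |grid| = 214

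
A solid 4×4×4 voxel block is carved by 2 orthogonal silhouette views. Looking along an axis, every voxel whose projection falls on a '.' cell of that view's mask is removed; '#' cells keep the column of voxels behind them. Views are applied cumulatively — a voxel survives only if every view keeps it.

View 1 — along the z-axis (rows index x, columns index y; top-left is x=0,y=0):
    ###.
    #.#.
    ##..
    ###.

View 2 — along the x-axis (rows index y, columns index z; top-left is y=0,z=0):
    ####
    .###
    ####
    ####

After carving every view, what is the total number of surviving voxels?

full grid |V| = 64
V1 z: intersect with XY mask (10 set) -- 40 left
V2 x: intersect with YZ mask (15 set) -- 37 left

37 voxels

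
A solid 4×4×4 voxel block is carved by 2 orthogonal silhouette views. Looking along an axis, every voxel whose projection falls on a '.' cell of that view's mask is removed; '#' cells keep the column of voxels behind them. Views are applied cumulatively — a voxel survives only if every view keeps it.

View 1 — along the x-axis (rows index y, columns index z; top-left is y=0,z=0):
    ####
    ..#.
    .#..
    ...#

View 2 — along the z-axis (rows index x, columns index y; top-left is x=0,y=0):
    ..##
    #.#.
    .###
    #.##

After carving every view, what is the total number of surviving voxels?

16 voxels

before carving: 64 voxels (4×4×4)
[1] x-view keeps 7 columns → grid now 28
[2] z-view keeps 10 columns → grid now 16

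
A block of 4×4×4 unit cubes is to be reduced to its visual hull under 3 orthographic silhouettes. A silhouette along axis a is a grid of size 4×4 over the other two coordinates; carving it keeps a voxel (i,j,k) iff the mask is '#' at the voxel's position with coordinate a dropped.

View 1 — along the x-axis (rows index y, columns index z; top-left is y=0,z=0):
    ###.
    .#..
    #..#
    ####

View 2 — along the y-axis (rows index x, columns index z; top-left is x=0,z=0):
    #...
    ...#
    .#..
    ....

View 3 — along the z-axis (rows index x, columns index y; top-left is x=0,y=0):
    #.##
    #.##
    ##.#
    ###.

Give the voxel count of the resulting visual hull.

voxel count = 8

initial block: 4^3 = 64
  1. axis=0 (YZ plane), |mask|=10  ⇒  voxels=40
  2. axis=1 (XZ plane), |mask|=3  ⇒  voxels=8
  3. axis=2 (XY plane), |mask|=12  ⇒  voxels=8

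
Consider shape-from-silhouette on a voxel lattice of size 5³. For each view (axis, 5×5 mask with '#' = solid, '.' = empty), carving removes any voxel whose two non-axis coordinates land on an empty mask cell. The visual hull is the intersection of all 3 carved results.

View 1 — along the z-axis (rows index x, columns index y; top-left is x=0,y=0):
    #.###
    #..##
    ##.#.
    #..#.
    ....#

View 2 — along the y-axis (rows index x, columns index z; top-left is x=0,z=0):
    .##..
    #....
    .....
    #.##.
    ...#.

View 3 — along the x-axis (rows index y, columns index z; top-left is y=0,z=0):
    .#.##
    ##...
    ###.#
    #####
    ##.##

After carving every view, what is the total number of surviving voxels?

13 voxels

start: 5×5×5 = 125 voxels
step 1: project along z, AND mask (13/25) → |grid| = 65
step 2: project along y, AND mask (7/25) → |grid| = 18
step 3: project along x, AND mask (18/25) → |grid| = 13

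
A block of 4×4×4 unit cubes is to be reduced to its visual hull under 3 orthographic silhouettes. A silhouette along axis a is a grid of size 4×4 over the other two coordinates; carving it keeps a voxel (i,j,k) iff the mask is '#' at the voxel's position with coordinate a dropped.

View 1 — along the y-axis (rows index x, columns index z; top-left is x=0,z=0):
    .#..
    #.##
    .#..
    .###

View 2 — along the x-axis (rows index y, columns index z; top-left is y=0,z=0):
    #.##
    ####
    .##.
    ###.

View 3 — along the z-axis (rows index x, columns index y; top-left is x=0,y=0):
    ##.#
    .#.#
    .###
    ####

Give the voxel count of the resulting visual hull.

|visual hull| = 19

before carving: 64 voxels (4×4×4)
step 1: project along y, AND mask (8/16) → |grid| = 32
step 2: project along x, AND mask (12/16) → |grid| = 24
step 3: project along z, AND mask (12/16) → |grid| = 19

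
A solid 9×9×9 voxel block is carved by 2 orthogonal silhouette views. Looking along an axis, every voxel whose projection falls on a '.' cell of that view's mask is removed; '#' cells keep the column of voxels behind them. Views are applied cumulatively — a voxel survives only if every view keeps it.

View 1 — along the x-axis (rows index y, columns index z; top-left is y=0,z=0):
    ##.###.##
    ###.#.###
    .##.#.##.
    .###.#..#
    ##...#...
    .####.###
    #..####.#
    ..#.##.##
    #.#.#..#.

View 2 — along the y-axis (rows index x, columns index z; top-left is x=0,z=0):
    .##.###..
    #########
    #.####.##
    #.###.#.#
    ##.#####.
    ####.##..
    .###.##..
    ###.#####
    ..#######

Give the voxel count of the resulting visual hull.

start: 9×9×9 = 729 voxels
  1. axis=0 (YZ plane), |mask|=49  ⇒  voxels=441
  2. axis=1 (XZ plane), |mask|=60  ⇒  voxels=323

323 voxels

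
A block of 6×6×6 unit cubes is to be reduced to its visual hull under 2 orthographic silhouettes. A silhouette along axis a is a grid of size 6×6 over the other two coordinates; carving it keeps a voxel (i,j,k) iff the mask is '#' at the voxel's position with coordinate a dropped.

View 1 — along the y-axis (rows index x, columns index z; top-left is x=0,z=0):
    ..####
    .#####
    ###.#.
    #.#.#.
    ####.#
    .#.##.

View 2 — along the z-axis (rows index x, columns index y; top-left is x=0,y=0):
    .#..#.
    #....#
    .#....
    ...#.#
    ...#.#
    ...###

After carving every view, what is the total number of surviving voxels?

before carving: 216 voxels (6×6×6)
after view 1 [y-axis, 24 of 36 cells solid] → remaining = 144
after view 2 [z-axis, 12 of 36 cells solid] → remaining = 47

voxel count = 47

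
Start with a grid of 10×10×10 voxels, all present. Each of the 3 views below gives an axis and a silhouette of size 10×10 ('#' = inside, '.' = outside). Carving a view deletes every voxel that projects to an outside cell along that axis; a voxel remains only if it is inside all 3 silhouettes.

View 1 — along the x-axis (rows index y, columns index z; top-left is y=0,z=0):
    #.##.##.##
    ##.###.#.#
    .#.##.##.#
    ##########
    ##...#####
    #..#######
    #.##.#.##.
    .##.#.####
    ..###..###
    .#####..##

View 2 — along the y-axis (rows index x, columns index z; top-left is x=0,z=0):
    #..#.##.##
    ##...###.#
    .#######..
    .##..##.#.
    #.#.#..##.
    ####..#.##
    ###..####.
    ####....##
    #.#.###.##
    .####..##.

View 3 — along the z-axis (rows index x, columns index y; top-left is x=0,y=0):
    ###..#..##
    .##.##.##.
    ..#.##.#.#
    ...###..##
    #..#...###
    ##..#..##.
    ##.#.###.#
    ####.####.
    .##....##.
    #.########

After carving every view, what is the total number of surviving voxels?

start: 10×10×10 = 1000 voxels
V1 x: intersect with YZ mask (71 set) -- 710 left
V2 y: intersect with XZ mask (62 set) -- 433 left
V3 z: intersect with XY mask (60 set) -- 261 left

261 voxels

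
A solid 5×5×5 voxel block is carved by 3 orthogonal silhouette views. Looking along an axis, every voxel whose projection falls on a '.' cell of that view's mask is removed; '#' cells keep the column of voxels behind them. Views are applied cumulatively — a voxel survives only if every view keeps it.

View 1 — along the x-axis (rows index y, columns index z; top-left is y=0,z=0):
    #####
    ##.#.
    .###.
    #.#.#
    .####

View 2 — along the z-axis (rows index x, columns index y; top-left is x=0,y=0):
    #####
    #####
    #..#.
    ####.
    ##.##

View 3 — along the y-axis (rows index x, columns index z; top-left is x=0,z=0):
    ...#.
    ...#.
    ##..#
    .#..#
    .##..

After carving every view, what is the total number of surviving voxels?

start: 5×5×5 = 125 voxels
step 1: project along x, AND mask (18/25) → |grid| = 90
step 2: project along z, AND mask (20/25) → |grid| = 73
step 3: project along y, AND mask (9/25) → |grid| = 24

|visual hull| = 24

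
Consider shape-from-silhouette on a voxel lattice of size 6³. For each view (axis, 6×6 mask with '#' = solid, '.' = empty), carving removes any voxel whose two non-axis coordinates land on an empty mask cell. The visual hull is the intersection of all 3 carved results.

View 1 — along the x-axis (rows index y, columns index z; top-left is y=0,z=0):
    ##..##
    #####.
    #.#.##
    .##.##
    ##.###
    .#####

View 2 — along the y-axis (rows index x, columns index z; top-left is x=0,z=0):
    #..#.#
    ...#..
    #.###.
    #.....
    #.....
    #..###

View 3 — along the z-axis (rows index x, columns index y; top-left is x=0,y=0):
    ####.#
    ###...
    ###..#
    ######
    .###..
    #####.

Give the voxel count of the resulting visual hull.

full grid |V| = 216
carve view 1 (along x, YZ-mask fill 27/36): 162 voxels remain
carve view 2 (along y, XZ-mask fill 14/36): 58 voxels remain
carve view 3 (along z, XY-mask fill 26/36): 43 voxels remain

voxel count = 43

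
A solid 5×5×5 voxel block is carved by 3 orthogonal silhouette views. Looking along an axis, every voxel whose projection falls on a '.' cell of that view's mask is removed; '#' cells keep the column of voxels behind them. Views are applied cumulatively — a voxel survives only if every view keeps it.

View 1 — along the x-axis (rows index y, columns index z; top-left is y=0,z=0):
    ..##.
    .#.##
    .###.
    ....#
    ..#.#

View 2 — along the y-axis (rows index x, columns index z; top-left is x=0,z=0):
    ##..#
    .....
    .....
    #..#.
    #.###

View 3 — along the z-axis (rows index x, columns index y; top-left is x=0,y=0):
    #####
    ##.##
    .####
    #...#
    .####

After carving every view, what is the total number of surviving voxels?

full grid |V| = 125
  1. axis=0 (YZ plane), |mask|=11  ⇒  voxels=55
  2. axis=1 (XZ plane), |mask|=9  ⇒  voxels=17
  3. axis=2 (XY plane), |mask|=19  ⇒  voxels=13

remaining voxels: 13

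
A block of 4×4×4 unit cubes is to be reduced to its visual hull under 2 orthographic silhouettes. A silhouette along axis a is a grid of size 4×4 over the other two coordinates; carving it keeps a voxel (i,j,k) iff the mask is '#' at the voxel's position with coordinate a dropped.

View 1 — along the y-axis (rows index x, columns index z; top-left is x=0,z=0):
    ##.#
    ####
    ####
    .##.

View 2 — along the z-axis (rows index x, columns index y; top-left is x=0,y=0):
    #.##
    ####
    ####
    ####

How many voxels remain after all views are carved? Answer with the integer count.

|visual hull| = 49

initial block: 4^3 = 64
[1] y-view keeps 13 columns → grid now 52
[2] z-view keeps 15 columns → grid now 49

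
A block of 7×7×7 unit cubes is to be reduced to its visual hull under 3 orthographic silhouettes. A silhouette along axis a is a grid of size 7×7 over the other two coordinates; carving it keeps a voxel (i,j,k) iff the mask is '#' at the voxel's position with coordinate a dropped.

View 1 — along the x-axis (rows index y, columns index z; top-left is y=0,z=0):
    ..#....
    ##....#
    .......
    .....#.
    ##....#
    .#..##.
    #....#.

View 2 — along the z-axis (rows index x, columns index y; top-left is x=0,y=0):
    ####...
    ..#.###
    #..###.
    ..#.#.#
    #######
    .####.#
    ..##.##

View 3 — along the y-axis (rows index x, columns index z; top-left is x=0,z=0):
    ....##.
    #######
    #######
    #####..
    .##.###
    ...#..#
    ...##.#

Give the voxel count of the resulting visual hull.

full grid |V| = 343
after view 1 [x-axis, 13 of 49 cells solid] → remaining = 91
after view 2 [z-axis, 31 of 49 cells solid] → remaining = 54
after view 3 [y-axis, 31 of 49 cells solid] → remaining = 33

33 voxels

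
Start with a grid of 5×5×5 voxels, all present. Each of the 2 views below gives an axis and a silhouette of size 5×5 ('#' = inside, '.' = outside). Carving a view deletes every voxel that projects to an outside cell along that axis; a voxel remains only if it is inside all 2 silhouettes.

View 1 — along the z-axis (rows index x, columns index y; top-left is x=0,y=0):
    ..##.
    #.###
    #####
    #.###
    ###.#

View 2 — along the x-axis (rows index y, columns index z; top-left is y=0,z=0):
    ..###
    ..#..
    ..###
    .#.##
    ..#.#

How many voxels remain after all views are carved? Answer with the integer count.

|visual hull| = 49

initial block: 5^3 = 125
step 1: project along z, AND mask (19/25) → |grid| = 95
step 2: project along x, AND mask (12/25) → |grid| = 49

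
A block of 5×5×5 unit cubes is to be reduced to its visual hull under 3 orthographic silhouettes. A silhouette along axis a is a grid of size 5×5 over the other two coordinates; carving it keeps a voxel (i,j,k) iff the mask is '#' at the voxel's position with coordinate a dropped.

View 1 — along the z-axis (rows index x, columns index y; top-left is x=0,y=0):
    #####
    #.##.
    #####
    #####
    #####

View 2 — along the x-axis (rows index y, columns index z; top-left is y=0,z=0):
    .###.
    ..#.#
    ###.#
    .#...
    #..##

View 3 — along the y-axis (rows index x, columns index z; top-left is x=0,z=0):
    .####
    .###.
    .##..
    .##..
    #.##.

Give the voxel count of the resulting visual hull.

|visual hull| = 36

before carving: 125 voxels (5×5×5)
step 1: project along z, AND mask (23/25) → |grid| = 115
step 2: project along x, AND mask (13/25) → |grid| = 60
step 3: project along y, AND mask (14/25) → |grid| = 36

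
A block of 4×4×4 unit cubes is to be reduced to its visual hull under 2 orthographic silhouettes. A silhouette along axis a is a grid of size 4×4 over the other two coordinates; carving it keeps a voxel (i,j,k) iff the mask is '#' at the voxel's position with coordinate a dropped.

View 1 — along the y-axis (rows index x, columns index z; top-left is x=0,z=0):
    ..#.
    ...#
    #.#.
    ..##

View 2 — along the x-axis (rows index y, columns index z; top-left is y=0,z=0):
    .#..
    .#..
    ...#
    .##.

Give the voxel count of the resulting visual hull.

before carving: 64 voxels (4×4×4)
[1] y-view keeps 6 columns → grid now 24
[2] x-view keeps 5 columns → grid now 5

remaining voxels: 5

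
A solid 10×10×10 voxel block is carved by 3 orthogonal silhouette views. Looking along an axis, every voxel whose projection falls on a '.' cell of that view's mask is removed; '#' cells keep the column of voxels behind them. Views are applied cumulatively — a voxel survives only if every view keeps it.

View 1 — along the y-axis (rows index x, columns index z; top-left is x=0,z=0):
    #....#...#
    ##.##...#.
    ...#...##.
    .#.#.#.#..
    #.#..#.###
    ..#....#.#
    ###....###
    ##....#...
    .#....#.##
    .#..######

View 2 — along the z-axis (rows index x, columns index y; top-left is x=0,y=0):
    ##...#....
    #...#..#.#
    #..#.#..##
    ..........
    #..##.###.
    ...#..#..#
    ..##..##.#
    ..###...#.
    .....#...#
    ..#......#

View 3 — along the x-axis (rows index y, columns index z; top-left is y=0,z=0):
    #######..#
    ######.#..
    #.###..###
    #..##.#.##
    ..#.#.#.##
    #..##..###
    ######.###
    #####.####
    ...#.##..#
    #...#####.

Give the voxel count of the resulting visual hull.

before carving: 1000 voxels (10×10×10)
step 1: project along y, AND mask (44/100) → |grid| = 440
step 2: project along z, AND mask (34/100) → |grid| = 153
step 3: project along x, AND mask (67/100) → |grid| = 99

|visual hull| = 99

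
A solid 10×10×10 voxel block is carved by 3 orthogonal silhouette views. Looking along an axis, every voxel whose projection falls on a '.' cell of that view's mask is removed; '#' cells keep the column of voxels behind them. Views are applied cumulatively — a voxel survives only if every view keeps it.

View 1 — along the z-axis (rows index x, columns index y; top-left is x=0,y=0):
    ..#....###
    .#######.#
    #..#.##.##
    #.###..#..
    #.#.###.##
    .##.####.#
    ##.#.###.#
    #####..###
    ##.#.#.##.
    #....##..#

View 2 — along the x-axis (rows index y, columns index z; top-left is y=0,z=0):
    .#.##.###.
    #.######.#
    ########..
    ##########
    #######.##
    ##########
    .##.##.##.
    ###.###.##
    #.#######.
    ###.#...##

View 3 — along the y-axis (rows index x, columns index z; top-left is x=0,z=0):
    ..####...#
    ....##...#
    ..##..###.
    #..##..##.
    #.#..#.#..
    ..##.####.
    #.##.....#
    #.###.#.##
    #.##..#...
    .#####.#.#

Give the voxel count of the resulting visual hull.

start: 10×10×10 = 1000 voxels
[1] z-view keeps 62 columns → grid now 620
[2] x-view keeps 79 columns → grid now 485
[3] y-view keeps 50 columns → grid now 239

239 voxels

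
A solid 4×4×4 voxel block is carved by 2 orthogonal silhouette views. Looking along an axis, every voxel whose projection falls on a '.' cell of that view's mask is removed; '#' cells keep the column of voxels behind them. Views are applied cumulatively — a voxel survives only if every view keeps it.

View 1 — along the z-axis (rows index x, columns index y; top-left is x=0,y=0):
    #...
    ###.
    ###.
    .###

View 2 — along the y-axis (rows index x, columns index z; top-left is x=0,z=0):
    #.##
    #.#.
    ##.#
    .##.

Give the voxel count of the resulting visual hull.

start: 4×4×4 = 64 voxels
after view 1 [z-axis, 10 of 16 cells solid] → remaining = 40
after view 2 [y-axis, 10 of 16 cells solid] → remaining = 24

24 voxels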